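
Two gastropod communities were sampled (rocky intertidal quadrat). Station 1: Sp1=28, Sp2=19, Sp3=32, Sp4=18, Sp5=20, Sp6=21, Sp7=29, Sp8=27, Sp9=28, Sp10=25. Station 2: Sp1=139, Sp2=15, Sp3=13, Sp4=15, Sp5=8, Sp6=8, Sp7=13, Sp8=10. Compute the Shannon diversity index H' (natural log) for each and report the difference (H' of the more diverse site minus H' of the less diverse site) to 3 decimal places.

0.914

Station 1: N=247, proportions 0.11336, 0.076923, 0.129555, 0.072874, 0.080972, 0.08502, 0.117409, 0.109312, 0.11336, 0.101215, giving H' = 2.284940 (working shown to 6 dp, full precision carried).
Station 2: N=221, proportions 0.628959, 0.067873, 0.058824, 0.067873, 0.036199, 0.036199, 0.058824, 0.045249, giving H' = 1.370475.
Difference = |2.284940 − 1.370475| = 0.914465, i.e. 0.914 to 3 decimal places.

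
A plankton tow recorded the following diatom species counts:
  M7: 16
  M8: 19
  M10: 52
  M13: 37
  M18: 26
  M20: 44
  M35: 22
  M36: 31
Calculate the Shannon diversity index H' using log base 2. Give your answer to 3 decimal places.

2.896

Total N = 16+19+52+37+26+44+22+31 = 247, so the proportions are 0.06478, 0.07692, 0.21053, 0.1498, 0.10526, 0.17814, 0.08907, 0.12551 (working shown to 5 dp, full precision carried).
Each pᵢ log₂ pᵢ term: 0.06478×(-3.94837)=-0.25576, 0.07692×(-3.70044)=-0.28465, 0.21053×(-2.24793)=-0.47325, 0.1498×(-2.73891)=-0.41028, 0.10526×(-3.24793)=-0.34189, 0.17814×(-2.48894)=-0.44337, 0.08907×(-3.48894)=-0.31076, 0.12551×(-2.99417)=-0.37579.
Sum = -2.89575, so H' = 2.896.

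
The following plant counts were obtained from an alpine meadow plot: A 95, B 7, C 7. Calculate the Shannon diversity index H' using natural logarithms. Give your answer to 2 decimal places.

Total N = 95+7+7 = 109, so the proportions are 0.8716, 0.0642, 0.0642 (working shown to 4 dp, full precision carried).
Each pᵢ ln pᵢ term: 0.8716×(-0.1375)=-0.1198, 0.0642×(-2.7454)=-0.1763, 0.0642×(-2.7454)=-0.1763.
Sum = -0.4724, so H' = 0.47.

0.47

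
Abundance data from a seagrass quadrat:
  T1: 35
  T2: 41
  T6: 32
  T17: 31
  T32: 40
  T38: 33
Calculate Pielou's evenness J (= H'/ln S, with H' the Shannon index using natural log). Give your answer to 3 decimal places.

0.997

Total N = 35+41+32+31+40+33 = 212, so the proportions are 0.16509, 0.1934, 0.15094, 0.14623, 0.18868, 0.15566 (working shown to 5 dp, full precision carried).
H' = −Σ pᵢ ln pᵢ = −((-0.29737) + (-0.31775) + (-0.28541) + (-0.28113) + (-0.31466) + (-0.28954)) = 1.78588.
With S = 6 species, ln S = 1.79176, so J = 1.78588/1.79176 = 0.99672, i.e. 0.997 to 3 decimal places.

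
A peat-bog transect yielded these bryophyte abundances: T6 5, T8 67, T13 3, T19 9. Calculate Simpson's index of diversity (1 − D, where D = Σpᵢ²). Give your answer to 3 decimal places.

0.348

Total N = 5+67+3+9 = 84, so the proportions are 0.05952, 0.79762, 0.03571, 0.10714 (working shown to 5 dp, full precision carried).
D = 0.05952² + 0.79762² + 0.03571² + 0.10714² = 0.00354 + 0.63620 + 0.00128 + 0.01148 = 0.65249.
So 1 − D = 0.34751, i.e. 0.348 to 3 decimal places.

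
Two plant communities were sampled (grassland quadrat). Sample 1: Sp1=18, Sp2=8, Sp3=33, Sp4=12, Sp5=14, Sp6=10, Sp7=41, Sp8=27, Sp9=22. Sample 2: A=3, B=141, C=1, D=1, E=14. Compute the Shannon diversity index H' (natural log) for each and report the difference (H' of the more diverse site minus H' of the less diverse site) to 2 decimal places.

Sample 1: N=185, proportions 0.0973, 0.04324, 0.17838, 0.06486, 0.07568, 0.05405, 0.22162, 0.14595, 0.11892, giving H' = 2.06854 (working shown to 5 dp, full precision carried).
Sample 2: N=160, proportions 0.01875, 0.88125, 0.00625, 0.00625, 0.0875, giving H' = 0.46256.
Difference = |2.06854 − 0.46256| = 1.60598, i.e. 1.61 to 2 decimal places.

1.61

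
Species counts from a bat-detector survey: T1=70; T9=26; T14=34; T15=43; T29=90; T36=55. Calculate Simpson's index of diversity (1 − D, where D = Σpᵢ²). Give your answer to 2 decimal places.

0.81

Total N = 70+26+34+43+90+55 = 318, so the proportions are 0.2201, 0.0818, 0.1069, 0.1352, 0.283, 0.173 (working shown to 4 dp, full precision carried).
D = 0.2201² + 0.0818² + 0.1069² + 0.1352² + 0.283² + 0.173² = 0.0485 + 0.0067 + 0.0114 + 0.0183 + 0.0801 + 0.0299 = 0.1949.
So 1 − D = 0.8051, i.e. 0.81 to 2 decimal places.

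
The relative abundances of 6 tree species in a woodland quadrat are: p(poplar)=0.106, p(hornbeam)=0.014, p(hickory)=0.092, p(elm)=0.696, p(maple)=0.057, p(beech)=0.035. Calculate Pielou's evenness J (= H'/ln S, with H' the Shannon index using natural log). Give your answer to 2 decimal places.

0.59

H' = −Σ pᵢ ln pᵢ = −((-0.2379) + (-0.0598) + (-0.2195) + (-0.2522) + (-0.1633) + (-0.1173)) = 1.0500 (working shown to 4 dp, full precision carried).
With S = 6 species, ln S = 1.7918, so J = 1.0500/1.7918 = 0.5860, i.e. 0.59 to 2 decimal places.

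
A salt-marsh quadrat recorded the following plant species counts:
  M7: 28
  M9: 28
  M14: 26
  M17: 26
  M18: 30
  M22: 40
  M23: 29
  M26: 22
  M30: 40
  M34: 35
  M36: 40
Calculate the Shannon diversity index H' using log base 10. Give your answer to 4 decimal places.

Total N = 28+28+26+26+30+40+29+22+40+35+40 = 344, so the proportions are 0.081395, 0.081395, 0.075581, 0.075581, 0.087209, 0.116279, 0.084302, 0.063953, 0.116279, 0.101744, 0.116279 (working shown to 6 dp, full precision carried).
Each pᵢ log₁₀ pᵢ term: 0.081395×(-1.089400)=-0.088672, 0.081395×(-1.089400)=-0.088672, 0.075581×(-1.121585)=-0.084771, 0.075581×(-1.121585)=-0.084771, 0.087209×(-1.059437)=-0.092393, 0.116279×(-0.934498)=-0.108663, 0.084302×(-1.074160)=-0.090554, 0.063953×(-1.194136)=-0.076369, 0.116279×(-0.934498)=-0.108663, 0.101744×(-0.992490)=-0.100980, 0.116279×(-0.934498)=-0.108663.
Sum = -1.033170, so H' = 1.0332.

1.0332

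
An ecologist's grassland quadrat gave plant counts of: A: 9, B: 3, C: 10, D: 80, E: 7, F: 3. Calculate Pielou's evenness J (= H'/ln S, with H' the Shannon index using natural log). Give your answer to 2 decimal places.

0.57

Total N = 9+3+10+80+7+3 = 112, so the proportions are 0.0804, 0.0268, 0.0893, 0.7143, 0.0625, 0.0268 (working shown to 4 dp, full precision carried).
H' = −Σ pᵢ ln pᵢ = −((-0.2026) + (-0.0970) + (-0.2157) + (-0.2403) + (-0.1733) + (-0.0970)) = 1.0259.
With S = 6 species, ln S = 1.7918, so J = 1.0259/1.7918 = 0.5725, i.e. 0.57 to 2 decimal places.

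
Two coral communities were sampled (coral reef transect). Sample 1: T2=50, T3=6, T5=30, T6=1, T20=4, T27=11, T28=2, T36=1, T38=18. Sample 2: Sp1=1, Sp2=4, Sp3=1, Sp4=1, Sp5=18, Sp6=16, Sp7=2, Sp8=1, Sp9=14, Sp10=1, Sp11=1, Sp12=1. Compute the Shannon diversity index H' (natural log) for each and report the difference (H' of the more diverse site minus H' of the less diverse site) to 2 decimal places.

Sample 1: N=123, proportions 0.4065, 0.0488, 0.2439, 0.0081, 0.0325, 0.0894, 0.0163, 0.0081, 0.1463, giving H' = 1.6112 (working shown to 4 dp, full precision carried).
Sample 2: N=61, proportions 0.0164, 0.0656, 0.0164, 0.0164, 0.2951, 0.2623, 0.0328, 0.0164, 0.2295, 0.0164, 0.0164, 0.0164, giving H' = 1.8114.
Difference = |1.6112 − 1.8114| = 0.2002, i.e. 0.20 to 2 decimal places.

0.20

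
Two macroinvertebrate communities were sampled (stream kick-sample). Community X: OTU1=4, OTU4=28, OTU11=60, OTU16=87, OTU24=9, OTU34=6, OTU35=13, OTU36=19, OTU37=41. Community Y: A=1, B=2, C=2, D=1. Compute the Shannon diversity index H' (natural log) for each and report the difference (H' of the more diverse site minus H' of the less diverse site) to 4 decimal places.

Community X: N=267, proportions 0.014981, 0.104869, 0.224719, 0.325843, 0.033708, 0.022472, 0.048689, 0.071161, 0.153558, giving H' = 1.822783 (working shown to 6 dp, full precision carried).
Community Y: N=6, proportions 0.166667, 0.333333, 0.333333, 0.166667, giving H' = 1.329661.
Difference = |1.822783 − 1.329661| = 0.493122, i.e. 0.4931 to 4 decimal places.

0.4931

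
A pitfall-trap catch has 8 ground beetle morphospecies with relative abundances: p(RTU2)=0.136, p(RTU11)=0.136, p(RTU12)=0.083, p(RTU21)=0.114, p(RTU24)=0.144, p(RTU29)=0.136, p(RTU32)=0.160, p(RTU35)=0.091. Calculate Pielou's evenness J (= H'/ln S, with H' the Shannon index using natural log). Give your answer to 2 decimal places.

H' = −Σ pᵢ ln pᵢ = −((-0.2713) + (-0.2713) + (-0.2066) + (-0.2476) + (-0.2791) + (-0.2713) + (-0.2932) + (-0.2181)) = 2.0585 (working shown to 4 dp, full precision carried).
With S = 8 species, ln S = 2.0794, so J = 2.0585/2.0794 = 0.9899, i.e. 0.99 to 2 decimal places.

0.99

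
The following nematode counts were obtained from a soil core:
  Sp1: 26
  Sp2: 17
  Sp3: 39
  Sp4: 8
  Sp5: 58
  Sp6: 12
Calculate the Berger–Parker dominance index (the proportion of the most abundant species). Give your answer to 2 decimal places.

Total N = 26+17+39+8+58+12 = 160, so the proportions are 0.1625, 0.1062, 0.2437, 0.05, 0.3625, 0.075 (working shown to 4 dp, full precision carried).
The largest proportion is 0.3625, i.e. d = 0.36 to 2 decimal places.

0.36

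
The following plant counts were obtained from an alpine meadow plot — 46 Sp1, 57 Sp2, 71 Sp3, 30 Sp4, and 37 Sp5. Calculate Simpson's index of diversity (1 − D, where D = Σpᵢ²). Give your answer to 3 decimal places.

Total N = 46+57+71+30+37 = 241, so the proportions are 0.19087, 0.23651, 0.29461, 0.12448, 0.15353 (working shown to 5 dp, full precision carried).
D = 0.19087² + 0.23651² + 0.29461² + 0.12448² + 0.15353² = 0.03643 + 0.05594 + 0.08679 + 0.01550 + 0.02357 = 0.21823.
So 1 − D = 0.78177, i.e. 0.782 to 3 decimal places.

0.782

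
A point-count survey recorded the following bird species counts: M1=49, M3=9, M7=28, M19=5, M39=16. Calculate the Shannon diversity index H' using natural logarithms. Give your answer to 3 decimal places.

Total N = 49+9+28+5+16 = 107, so the proportions are 0.45794, 0.08411, 0.26168, 0.04673, 0.14953 (working shown to 5 dp, full precision carried).
Each pᵢ ln pᵢ term: 0.45794×(-0.78101)=-0.35766, 0.08411×(-2.47560)=-0.20823, 0.26168×(-1.34062)=-0.35082, 0.04673×(-3.06339)=-0.14315, 0.14953×(-1.90024)=-0.28415.
Sum = -1.34400, so H' = 1.344.

1.344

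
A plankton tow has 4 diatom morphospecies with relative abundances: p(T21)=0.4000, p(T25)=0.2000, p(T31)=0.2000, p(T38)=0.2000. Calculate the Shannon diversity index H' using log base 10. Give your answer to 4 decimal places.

0.5786

Each pᵢ log₁₀ pᵢ term (working shown to 6 dp, full precision carried): 0.4×(-0.397940)=-0.159176, 0.2×(-0.698970)=-0.139794, 0.2×(-0.698970)=-0.139794, 0.2×(-0.698970)=-0.139794.
Sum = -0.578558, so H' = 0.5786.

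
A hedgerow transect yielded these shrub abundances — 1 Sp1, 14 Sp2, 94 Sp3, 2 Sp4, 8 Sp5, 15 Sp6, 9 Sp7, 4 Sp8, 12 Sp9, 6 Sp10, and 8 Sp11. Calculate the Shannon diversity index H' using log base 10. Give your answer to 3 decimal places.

Total N = 1+14+94+2+8+15+9+4+12+6+8 = 173, so the proportions are 0.00578, 0.08092, 0.54335, 0.01156, 0.04624, 0.08671, 0.05202, 0.02312, 0.06936, 0.03468, 0.04624 (working shown to 5 dp, full precision carried).
Each pᵢ log₁₀ pᵢ term: 0.00578×(-2.23805)=-0.01294, 0.08092×(-1.09192)=-0.08836, 0.54335×(-0.26492)=-0.14394, 0.01156×(-1.93702)=-0.02239, 0.04624×(-1.33496)=-0.06173, 0.08671×(-1.06195)=-0.09208, 0.05202×(-1.28380)=-0.06679, 0.02312×(-1.63599)=-0.03783, 0.06936×(-1.15886)=-0.08038, 0.03468×(-1.45989)=-0.05063, 0.04624×(-1.33496)=-0.06173.
Sum = -0.71881, so H' = 0.719.

0.719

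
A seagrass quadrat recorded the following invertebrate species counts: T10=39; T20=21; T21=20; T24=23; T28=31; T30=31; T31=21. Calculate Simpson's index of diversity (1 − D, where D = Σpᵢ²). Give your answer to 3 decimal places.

Total N = 39+21+20+23+31+31+21 = 186, so the proportions are 0.20968, 0.1129, 0.10753, 0.12366, 0.16667, 0.16667, 0.1129 (working shown to 5 dp, full precision carried).
D = 0.20968² + 0.1129² + 0.10753² + 0.12366² + 0.16667² + 0.16667² + 0.1129² = 0.04396 + 0.01275 + 0.01156 + 0.01529 + 0.02778 + 0.02778 + 0.01275 = 0.15187.
So 1 − D = 0.84813, i.e. 0.848 to 3 decimal places.

0.848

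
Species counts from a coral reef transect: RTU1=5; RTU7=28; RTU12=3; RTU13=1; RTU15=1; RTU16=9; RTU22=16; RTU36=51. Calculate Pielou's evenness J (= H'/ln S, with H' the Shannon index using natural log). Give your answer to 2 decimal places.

Total N = 5+28+3+1+1+9+16+51 = 114, so the proportions are 0.0439, 0.2456, 0.0263, 0.0088, 0.0088, 0.0789, 0.1404, 0.4474 (working shown to 4 dp, full precision carried).
H' = −Σ pᵢ ln pᵢ = −((-0.1371) + (-0.3448) + (-0.0957) + (-0.0415) + (-0.0415) + (-0.2004) + (-0.2756) + (-0.3599)) = 1.4967.
With S = 8 species, ln S = 2.0794, so J = 1.4967/2.0794 = 0.7198, i.e. 0.72 to 2 decimal places.

0.72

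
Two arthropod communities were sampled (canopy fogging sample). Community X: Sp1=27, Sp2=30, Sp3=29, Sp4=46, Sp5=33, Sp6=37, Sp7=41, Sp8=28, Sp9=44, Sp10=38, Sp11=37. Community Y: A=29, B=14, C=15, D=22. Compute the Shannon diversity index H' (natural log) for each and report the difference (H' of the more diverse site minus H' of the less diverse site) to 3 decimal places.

Community X: N=390, proportions 0.06923, 0.07692, 0.07436, 0.11795, 0.08462, 0.09487, 0.10513, 0.07179, 0.11282, 0.09744, 0.09487, giving H' = 2.38236 (working shown to 5 dp, full precision carried).
Community Y: N=80, proportions 0.3625, 0.175, 0.1875, 0.275, giving H' = 1.34175.
Difference = |2.38236 − 1.34175| = 1.04061, i.e. 1.041 to 3 decimal places.

1.041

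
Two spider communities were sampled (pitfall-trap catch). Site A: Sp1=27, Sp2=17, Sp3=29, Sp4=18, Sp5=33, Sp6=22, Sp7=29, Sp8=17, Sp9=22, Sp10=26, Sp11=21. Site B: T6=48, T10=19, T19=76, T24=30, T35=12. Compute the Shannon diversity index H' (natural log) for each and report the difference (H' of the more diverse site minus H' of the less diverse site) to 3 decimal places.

0.952

Site A: N=261, proportions 0.10345, 0.06513, 0.11111, 0.06897, 0.12644, 0.08429, 0.11111, 0.06513, 0.08429, 0.09962, 0.08046, giving H' = 2.37416 (working shown to 5 dp, full precision carried).
Site B: N=185, proportions 0.25946, 0.1027, 0.41081, 0.16216, 0.06486, giving H' = 1.42169.
Difference = |2.37416 − 1.42169| = 0.95247, i.e. 0.952 to 3 decimal places.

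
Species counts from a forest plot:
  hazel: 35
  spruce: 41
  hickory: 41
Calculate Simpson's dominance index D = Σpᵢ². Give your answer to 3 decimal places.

Total N = 35+41+41 = 117, so the proportions are 0.29915, 0.35043, 0.35043 (working shown to 5 dp, full precision carried).
D = 0.29915² + 0.35043² + 0.35043² = 0.08949 + 0.12280 + 0.12280 = 0.33509.
To 3 decimal places, D = 0.335.

0.335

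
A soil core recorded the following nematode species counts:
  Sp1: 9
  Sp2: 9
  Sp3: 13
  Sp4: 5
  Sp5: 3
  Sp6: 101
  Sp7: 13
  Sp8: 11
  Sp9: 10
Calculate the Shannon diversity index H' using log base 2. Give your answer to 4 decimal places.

2.1936

Total N = 9+9+13+5+3+101+13+11+10 = 174, so the proportions are 0.051724, 0.051724, 0.074713, 0.028736, 0.017241, 0.58046, 0.074713, 0.063218, 0.057471 (working shown to 6 dp, full precision carried).
Each pᵢ log₂ pᵢ term: 0.051724×(-4.273018)=-0.221018, 0.051724×(-4.273018)=-0.221018, 0.074713×(-3.742504)=-0.279612, 0.028736×(-5.121015)=-0.147156, 0.017241×(-5.857981)=-0.101000, 0.58046×(-0.784732)=-0.455505, 0.074713×(-3.742504)=-0.279612, 0.063218×(-3.983512)=-0.251831, 0.057471×(-4.121015)=-0.236840.
Sum = -2.193593, so H' = 2.1936.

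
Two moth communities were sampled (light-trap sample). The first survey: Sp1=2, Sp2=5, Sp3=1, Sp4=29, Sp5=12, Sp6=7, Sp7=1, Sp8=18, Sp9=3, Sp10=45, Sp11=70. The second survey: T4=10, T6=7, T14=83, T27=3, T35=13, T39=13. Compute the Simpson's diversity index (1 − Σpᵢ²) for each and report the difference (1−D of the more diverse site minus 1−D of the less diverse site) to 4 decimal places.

0.2203

The first survey: N=193, proportions 0.010363, 0.025907, 0.005181, 0.150259, 0.062176, 0.036269, 0.005181, 0.093264, 0.015544, 0.233161, 0.362694, giving 1−D = 0.776558 (working shown to 6 dp, full precision carried).
The second survey: N=129, proportions 0.077519, 0.054264, 0.643411, 0.023256, 0.100775, 0.100775, giving 1−D = 0.556217.
Difference = |0.776558 − 0.556217| = 0.220341, i.e. 0.2203 to 4 decimal places.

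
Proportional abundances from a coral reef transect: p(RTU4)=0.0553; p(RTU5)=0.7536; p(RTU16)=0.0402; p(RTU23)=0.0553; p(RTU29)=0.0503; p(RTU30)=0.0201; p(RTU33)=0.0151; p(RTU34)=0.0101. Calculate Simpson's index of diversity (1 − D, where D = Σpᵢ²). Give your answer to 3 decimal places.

0.421

D = 0.0553² + 0.7536² + 0.0402² + 0.0553² + 0.0503² + 0.0201² + 0.0151² + 0.0101² = 0.00306 + 0.56791 + 0.00162 + 0.00306 + 0.00253 + 0.00040 + 0.00023 + 0.00010 = 0.57891 (working shown to 5 dp, full precision carried).
So 1 − D = 0.42109, i.e. 0.421 to 3 decimal places.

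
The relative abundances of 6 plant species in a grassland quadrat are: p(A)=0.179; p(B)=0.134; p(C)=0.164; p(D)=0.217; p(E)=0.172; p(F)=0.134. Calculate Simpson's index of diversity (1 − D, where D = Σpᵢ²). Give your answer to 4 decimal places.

0.8285

D = 0.179² + 0.134² + 0.164² + 0.217² + 0.172² + 0.134² = 0.032041 + 0.017956 + 0.026896 + 0.047089 + 0.029584 + 0.017956 = 0.171522 (working shown to 6 dp, full precision carried).
So 1 − D = 0.828478, i.e. 0.8285 to 4 decimal places.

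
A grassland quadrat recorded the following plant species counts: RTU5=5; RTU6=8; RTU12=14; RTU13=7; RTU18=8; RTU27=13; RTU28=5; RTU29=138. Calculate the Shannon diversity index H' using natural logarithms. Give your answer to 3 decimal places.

Total N = 5+8+14+7+8+13+5+138 = 198, so the proportions are 0.02525, 0.0404, 0.07071, 0.03535, 0.0404, 0.06566, 0.02525, 0.69697 (working shown to 5 dp, full precision carried).
Each pᵢ ln pᵢ term: 0.02525×(-3.67883)=-0.09290, 0.0404×(-3.20883)=-0.12965, 0.07071×(-2.64921)=-0.18732, 0.03535×(-3.34236)=-0.11816, 0.0404×(-3.20883)=-0.12965, 0.06566×(-2.72332)=-0.17880, 0.02525×(-3.67883)=-0.09290, 0.69697×(-0.36101)=-0.25162.
Sum = -1.18100, so H' = 1.181.

1.181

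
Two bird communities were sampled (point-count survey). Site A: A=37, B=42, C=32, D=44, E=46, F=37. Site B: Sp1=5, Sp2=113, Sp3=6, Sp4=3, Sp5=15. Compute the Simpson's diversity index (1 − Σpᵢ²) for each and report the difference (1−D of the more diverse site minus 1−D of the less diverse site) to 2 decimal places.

0.48

Site A: N=238, proportions 0.1555, 0.1765, 0.1345, 0.1849, 0.1933, 0.1555, giving 1−D = 0.8309 (working shown to 4 dp, full precision carried).
Site B: N=142, proportions 0.0352, 0.7958, 0.0423, 0.0211, 0.1056, giving 1−D = 0.3521.
Difference = |0.8309 − 0.3521| = 0.4788, i.e. 0.48 to 2 decimal places.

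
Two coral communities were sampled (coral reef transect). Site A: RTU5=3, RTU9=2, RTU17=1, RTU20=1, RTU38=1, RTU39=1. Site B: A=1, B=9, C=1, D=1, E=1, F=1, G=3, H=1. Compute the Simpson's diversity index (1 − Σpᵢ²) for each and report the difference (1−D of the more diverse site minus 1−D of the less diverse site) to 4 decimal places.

Site A: N=9, proportions 0.3333333, 0.2222222, 0.1111111, 0.1111111, 0.1111111, 0.1111111, giving 1−D = 0.7901235 (working shown to 7 dp, full precision carried).
Site B: N=18, proportions 0.0555556, 0.5, 0.0555556, 0.0555556, 0.0555556, 0.0555556, 0.1666667, 0.0555556, giving 1−D = 0.7037037.
Difference = |0.7901235 − 0.7037037| = 0.0864198, i.e. 0.0864 to 4 decimal places.

0.0864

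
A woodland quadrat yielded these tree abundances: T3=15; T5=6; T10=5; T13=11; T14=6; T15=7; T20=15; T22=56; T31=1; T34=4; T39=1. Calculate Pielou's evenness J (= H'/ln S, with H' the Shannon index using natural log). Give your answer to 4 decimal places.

Total N = 15+6+5+11+6+7+15+56+1+4+1 = 127, so the proportions are 0.11811, 0.047244, 0.03937, 0.086614, 0.047244, 0.055118, 0.11811, 0.440945, 0.007874, 0.031496, 0.007874 (working shown to 6 dp, full precision carried).
H' = −Σ pᵢ ln pᵢ = −((-0.252300) + (-0.144209) + (-0.127352) + (-0.211884) + (-0.144209) + (-0.159748) + (-0.252300) + (-0.361061) + (-0.038143) + (-0.108910) + (-0.038143)) = 1.838259.
With S = 11 species, ln S = 2.397895, so J = 1.838259/2.397895 = 0.766613, i.e. 0.7666 to 4 decimal places.

0.7666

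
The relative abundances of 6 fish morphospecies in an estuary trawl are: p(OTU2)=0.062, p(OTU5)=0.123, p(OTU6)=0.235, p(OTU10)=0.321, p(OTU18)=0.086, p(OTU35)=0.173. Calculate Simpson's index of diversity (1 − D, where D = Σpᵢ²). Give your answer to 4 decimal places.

D = 0.062² + 0.123² + 0.235² + 0.321² + 0.086² + 0.173² = 0.003844 + 0.015129 + 0.055225 + 0.103041 + 0.007396 + 0.029929 = 0.214564 (working shown to 6 dp, full precision carried).
So 1 − D = 0.785436, i.e. 0.7854 to 4 decimal places.

0.7854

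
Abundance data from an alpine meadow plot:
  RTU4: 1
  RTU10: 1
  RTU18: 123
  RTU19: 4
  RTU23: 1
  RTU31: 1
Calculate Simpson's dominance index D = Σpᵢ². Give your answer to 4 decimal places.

0.8828

Total N = 1+1+123+4+1+1 = 131, so the proportions are 0.007634, 0.007634, 0.938931, 0.030534, 0.007634, 0.007634 (working shown to 6 dp, full precision carried).
D = 0.007634² + 0.007634² + 0.938931² + 0.030534² + 0.007634² + 0.007634² = 0.000058 + 0.000058 + 0.881592 + 0.000932 + 0.000058 + 0.000058 = 0.882757.
To 4 decimal places, D = 0.8828.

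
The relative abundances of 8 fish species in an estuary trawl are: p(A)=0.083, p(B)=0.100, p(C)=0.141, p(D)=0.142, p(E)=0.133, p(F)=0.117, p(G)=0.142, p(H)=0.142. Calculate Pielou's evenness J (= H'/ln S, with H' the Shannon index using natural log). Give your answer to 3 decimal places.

0.993

H' = −Σ pᵢ ln pᵢ = −((-0.20658) + (-0.23026) + (-0.27622) + (-0.27717) + (-0.26832) + (-0.25103) + (-0.27717) + (-0.27717)) = 2.06393 (working shown to 5 dp, full precision carried).
With S = 8 species, ln S = 2.07944, so J = 2.06393/2.07944 = 0.99254, i.e. 0.993 to 3 decimal places.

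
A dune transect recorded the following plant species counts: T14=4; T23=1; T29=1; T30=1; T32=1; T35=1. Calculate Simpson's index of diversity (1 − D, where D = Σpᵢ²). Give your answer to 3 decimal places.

0.741

Total N = 4+1+1+1+1+1 = 9, so the proportions are 0.44444, 0.11111, 0.11111, 0.11111, 0.11111, 0.11111 (working shown to 5 dp, full precision carried).
D = 0.44444² + 0.11111² + 0.11111² + 0.11111² + 0.11111² + 0.11111² = 0.19753 + 0.01235 + 0.01235 + 0.01235 + 0.01235 + 0.01235 = 0.25926.
So 1 − D = 0.74074, i.e. 0.741 to 3 decimal places.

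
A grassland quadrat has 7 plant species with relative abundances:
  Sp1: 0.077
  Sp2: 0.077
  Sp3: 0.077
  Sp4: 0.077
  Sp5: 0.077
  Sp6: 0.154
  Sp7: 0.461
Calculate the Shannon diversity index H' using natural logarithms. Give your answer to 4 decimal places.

Each pᵢ ln pᵢ term (working shown to 6 dp, full precision carried): 0.077×(-2.563950)=-0.197424, 0.077×(-2.563950)=-0.197424, 0.077×(-2.563950)=-0.197424, 0.077×(-2.563950)=-0.197424, 0.077×(-2.563950)=-0.197424, 0.154×(-1.870803)=-0.288104, 0.461×(-0.774357)=-0.356979.
Sum = -1.632203, so H' = 1.6322.

1.6322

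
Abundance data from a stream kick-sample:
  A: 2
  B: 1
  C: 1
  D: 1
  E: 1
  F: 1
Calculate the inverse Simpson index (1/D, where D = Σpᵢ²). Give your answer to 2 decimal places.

Total N = 2+1+1+1+1+1 = 7, so the proportions are 0.285714, 0.142857, 0.142857, 0.142857, 0.142857, 0.142857 (working shown to 6 dp, full precision carried).
D = 0.285714² + 0.142857² + 0.142857² + 0.142857² + 0.142857² + 0.142857² = 0.081633 + 0.020408 + 0.020408 + 0.020408 + 0.020408 + 0.020408 = 0.183673.
So 1/D = 5.4444, i.e. 5.44 to 2 decimal places.

5.44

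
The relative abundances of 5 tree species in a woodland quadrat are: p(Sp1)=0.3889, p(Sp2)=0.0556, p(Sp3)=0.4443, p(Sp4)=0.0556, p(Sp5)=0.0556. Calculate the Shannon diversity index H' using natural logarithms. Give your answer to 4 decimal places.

Each pᵢ ln pᵢ term (working shown to 6 dp, full precision carried): 0.3889×(-0.944433)=-0.367290, 0.0556×(-2.889572)=-0.160660, 0.4443×(-0.811255)=-0.360441, 0.0556×(-2.889572)=-0.160660, 0.0556×(-2.889572)=-0.160660.
Sum = -1.209711, so H' = 1.2097.

1.2097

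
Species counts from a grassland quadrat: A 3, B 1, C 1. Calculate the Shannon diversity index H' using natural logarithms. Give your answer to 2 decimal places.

Total N = 3+1+1 = 5, so the proportions are 0.6, 0.2, 0.2 (working shown to 4 dp, full precision carried).
Each pᵢ ln pᵢ term: 0.6×(-0.5108)=-0.3065, 0.2×(-1.6094)=-0.3219, 0.2×(-1.6094)=-0.3219.
Sum = -0.9503, so H' = 0.95.

0.95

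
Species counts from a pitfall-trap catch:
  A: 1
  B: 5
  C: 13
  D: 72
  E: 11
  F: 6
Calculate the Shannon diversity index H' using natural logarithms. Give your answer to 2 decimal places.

1.10

Total N = 1+5+13+72+11+6 = 108, so the proportions are 0.0093, 0.0463, 0.1204, 0.6667, 0.1019, 0.0556 (working shown to 4 dp, full precision carried).
Each pᵢ ln pᵢ term: 0.0093×(-4.6821)=-0.0434, 0.0463×(-3.0727)=-0.1423, 0.1204×(-2.1172)=-0.2548, 0.6667×(-0.4055)=-0.2703, 0.1019×(-2.2842)=-0.2327, 0.0556×(-2.8904)=-0.1606.
Sum = -1.1040, so H' = 1.10.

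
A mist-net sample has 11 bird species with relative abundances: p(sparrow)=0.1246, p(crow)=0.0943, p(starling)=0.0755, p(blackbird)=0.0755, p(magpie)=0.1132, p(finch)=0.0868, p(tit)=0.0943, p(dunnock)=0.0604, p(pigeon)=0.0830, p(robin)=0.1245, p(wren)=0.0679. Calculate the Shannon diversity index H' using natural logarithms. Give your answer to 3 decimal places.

2.372

Each pᵢ ln pᵢ term (working shown to 5 dp, full precision carried): 0.1246×(-2.08265)=-0.25950, 0.0943×(-2.36127)=-0.22267, 0.0755×(-2.58362)=-0.19506, 0.0755×(-2.58362)=-0.19506, 0.1132×(-2.17860)=-0.24662, 0.0868×(-2.44415)=-0.21215, 0.0943×(-2.36127)=-0.22267, 0.0604×(-2.80677)=-0.16953, 0.083×(-2.48891)=-0.20658, 0.1245×(-2.08345)=-0.25939, 0.0679×(-2.68972)=-0.18263.
Sum = -2.37186, so H' = 2.372.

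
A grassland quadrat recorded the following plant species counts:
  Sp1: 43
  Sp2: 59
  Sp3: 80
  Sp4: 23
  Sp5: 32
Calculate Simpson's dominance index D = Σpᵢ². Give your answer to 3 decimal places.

0.236

Total N = 43+59+80+23+32 = 237, so the proportions are 0.18143, 0.24895, 0.33755, 0.09705, 0.13502 (working shown to 5 dp, full precision carried).
D = 0.18143² + 0.24895² + 0.33755² + 0.09705² + 0.13502² = 0.03292 + 0.06197 + 0.11394 + 0.00942 + 0.01823 = 0.23648.
To 3 decimal places, D = 0.236.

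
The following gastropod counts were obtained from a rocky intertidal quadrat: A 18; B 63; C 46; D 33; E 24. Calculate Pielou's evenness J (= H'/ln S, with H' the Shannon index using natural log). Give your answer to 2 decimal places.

0.94

Total N = 18+63+46+33+24 = 184, so the proportions are 0.0978, 0.3424, 0.25, 0.1793, 0.1304 (working shown to 4 dp, full precision carried).
H' = −Σ pᵢ ln pᵢ = −((-0.2274) + (-0.3670) + (-0.3466) + (-0.3082) + (-0.2657)) = 1.5148.
With S = 5 species, ln S = 1.6094, so J = 1.5148/1.6094 = 0.9412, i.e. 0.94 to 2 decimal places.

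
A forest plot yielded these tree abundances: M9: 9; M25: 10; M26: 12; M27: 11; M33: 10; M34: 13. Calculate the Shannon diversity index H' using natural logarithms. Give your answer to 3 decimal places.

1.784

Total N = 9+10+12+11+10+13 = 65, so the proportions are 0.13846, 0.15385, 0.18462, 0.16923, 0.15385, 0.2 (working shown to 5 dp, full precision carried).
Each pᵢ ln pᵢ term: 0.13846×(-1.97716)=-0.27376, 0.15385×(-1.87180)=-0.28797, 0.18462×(-1.68948)=-0.31190, 0.16923×(-1.77649)=-0.30064, 0.15385×(-1.87180)=-0.28797, 0.2×(-1.60944)=-0.32189.
Sum = -1.78413, so H' = 1.784.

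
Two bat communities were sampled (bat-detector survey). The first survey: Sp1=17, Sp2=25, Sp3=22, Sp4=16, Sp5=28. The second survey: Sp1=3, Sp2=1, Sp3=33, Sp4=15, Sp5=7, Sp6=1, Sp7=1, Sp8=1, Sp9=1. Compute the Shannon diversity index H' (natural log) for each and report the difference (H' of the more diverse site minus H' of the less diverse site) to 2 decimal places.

0.19

The first survey: N=108, proportions 0.1574, 0.2315, 0.2037, 0.1481, 0.2593, giving H' = 1.5867 (working shown to 4 dp, full precision carried).
The second survey: N=63, proportions 0.0476, 0.0159, 0.5238, 0.2381, 0.1111, 0.0159, 0.0159, 0.0159, 0.0159, giving H' = 1.3983.
Difference = |1.5867 − 1.3983| = 0.1884, i.e. 0.19 to 2 decimal places.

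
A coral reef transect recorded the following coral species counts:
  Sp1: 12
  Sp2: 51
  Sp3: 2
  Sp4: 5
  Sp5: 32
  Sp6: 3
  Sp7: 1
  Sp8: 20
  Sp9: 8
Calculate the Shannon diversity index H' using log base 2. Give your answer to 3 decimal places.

Total N = 12+51+2+5+32+3+1+20+8 = 134, so the proportions are 0.08955, 0.3806, 0.01493, 0.03731, 0.23881, 0.02239, 0.00746, 0.14925, 0.0597 (working shown to 5 dp, full precision carried).
Each pᵢ log₂ pᵢ term: 0.08955×(-3.48113)=-0.31174, 0.3806×(-1.39366)=-0.53042, 0.01493×(-6.06609)=-0.09054, 0.03731×(-4.74416)=-0.17702, 0.23881×(-2.06609)=-0.49339, 0.02239×(-5.48113)=-0.12271, 0.00746×(-7.06609)=-0.05273, 0.14925×(-2.74416)=-0.40958, 0.0597×(-4.06609)=-0.24275.
Sum = -2.43089, so H' = 2.431.

2.431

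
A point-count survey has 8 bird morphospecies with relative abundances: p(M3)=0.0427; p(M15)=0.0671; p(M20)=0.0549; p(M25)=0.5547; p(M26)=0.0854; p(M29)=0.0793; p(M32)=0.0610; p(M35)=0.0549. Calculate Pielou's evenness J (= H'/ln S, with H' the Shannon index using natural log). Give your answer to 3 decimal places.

H' = −Σ pᵢ ln pᵢ = −((-0.13466) + (-0.18128) + (-0.15933) + (-0.32690) + (-0.21012) + (-0.20099) + (-0.17061) + (-0.15933)) = 1.54321 (working shown to 5 dp, full precision carried).
With S = 8 species, ln S = 2.07944, so J = 1.54321/2.07944 = 0.74213, i.e. 0.742 to 3 decimal places.

0.742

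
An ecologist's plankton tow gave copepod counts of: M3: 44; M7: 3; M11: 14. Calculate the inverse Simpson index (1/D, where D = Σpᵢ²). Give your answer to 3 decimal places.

1.738

Total N = 44+3+14 = 61, so the proportions are 0.721311, 0.04918, 0.229508 (working shown to 6 dp, full precision carried).
D = 0.721311² + 0.04918² + 0.229508² = 0.520290 + 0.002419 + 0.052674 = 0.575383.
So 1/D = 1.73797, i.e. 1.738 to 3 decimal places.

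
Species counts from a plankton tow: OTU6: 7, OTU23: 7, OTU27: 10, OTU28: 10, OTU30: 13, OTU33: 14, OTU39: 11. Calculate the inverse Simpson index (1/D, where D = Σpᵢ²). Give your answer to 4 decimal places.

Total N = 7+7+10+10+13+14+11 = 72, so the proportions are 0.09722222, 0.09722222, 0.13888889, 0.13888889, 0.18055556, 0.19444444, 0.15277778 (working shown to 8 dp, full precision carried).
D = 0.09722222² + 0.09722222² + 0.13888889² + 0.13888889² + 0.18055556² + 0.19444444² + 0.15277778² = 0.00945216 + 0.00945216 + 0.01929012 + 0.01929012 + 0.03260031 + 0.03780864 + 0.02334105 = 0.15123457.
So 1/D = 6.612245, i.e. 6.6122 to 4 decimal places.

6.6122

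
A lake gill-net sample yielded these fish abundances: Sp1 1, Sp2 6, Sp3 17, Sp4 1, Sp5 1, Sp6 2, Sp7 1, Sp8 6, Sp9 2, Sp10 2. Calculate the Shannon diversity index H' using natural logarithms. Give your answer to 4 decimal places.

1.7706

Total N = 1+6+17+1+1+2+1+6+2+2 = 39, so the proportions are 0.025641, 0.153846, 0.435897, 0.025641, 0.025641, 0.051282, 0.025641, 0.153846, 0.051282, 0.051282 (working shown to 6 dp, full precision carried).
Each pᵢ ln pᵢ term: 0.025641×(-3.663562)=-0.093937, 0.153846×(-1.871802)=-0.287970, 0.435897×(-0.830348)=-0.361947, 0.025641×(-3.663562)=-0.093937, 0.025641×(-3.663562)=-0.093937, 0.051282×(-2.970414)=-0.152329, 0.025641×(-3.663562)=-0.093937, 0.153846×(-1.871802)=-0.287970, 0.051282×(-2.970414)=-0.152329, 0.051282×(-2.970414)=-0.152329.
Sum = -1.770623, so H' = 1.7706.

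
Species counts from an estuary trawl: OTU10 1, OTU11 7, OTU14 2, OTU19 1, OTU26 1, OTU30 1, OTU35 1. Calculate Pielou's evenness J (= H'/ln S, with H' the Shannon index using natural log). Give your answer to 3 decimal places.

Total N = 1+7+2+1+1+1+1 = 14, so the proportions are 0.07143, 0.5, 0.14286, 0.07143, 0.07143, 0.07143, 0.07143 (working shown to 5 dp, full precision carried).
H' = −Σ pᵢ ln pᵢ = −((-0.18850) + (-0.34657) + (-0.27799) + (-0.18850) + (-0.18850) + (-0.18850) + (-0.18850)) = 1.56708.
With S = 7 species, ln S = 1.94591, so J = 1.56708/1.94591 = 0.80532, i.e. 0.805 to 3 decimal places.

0.805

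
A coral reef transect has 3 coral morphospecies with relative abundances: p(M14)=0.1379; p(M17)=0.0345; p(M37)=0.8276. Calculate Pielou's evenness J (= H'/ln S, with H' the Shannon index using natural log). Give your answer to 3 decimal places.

0.497

H' = −Σ pᵢ ln pᵢ = −((-0.27321) + (-0.11615) + (-0.15660)) = 0.54597 (working shown to 5 dp, full precision carried).
With S = 3 species, ln S = 1.09861, so J = 0.54597/1.09861 = 0.49696, i.e. 0.497 to 3 decimal places.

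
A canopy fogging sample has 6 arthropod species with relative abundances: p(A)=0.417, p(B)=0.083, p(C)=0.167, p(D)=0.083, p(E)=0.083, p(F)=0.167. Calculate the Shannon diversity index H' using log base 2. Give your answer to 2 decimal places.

2.28

Each pᵢ log₂ pᵢ term (working shown to 4 dp, full precision carried): 0.417×(-1.2619)=-0.5262, 0.083×(-3.5907)=-0.2980, 0.167×(-2.5821)=-0.4312, 0.083×(-3.5907)=-0.2980, 0.083×(-3.5907)=-0.2980, 0.167×(-2.5821)=-0.4312.
Sum = -2.2827, so H' = 2.28.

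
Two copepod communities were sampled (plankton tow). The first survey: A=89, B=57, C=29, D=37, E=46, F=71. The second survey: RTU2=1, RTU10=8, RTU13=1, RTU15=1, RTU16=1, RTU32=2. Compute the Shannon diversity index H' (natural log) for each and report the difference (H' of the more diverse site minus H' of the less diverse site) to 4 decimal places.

The first survey: N=329, proportions 0.270517, 0.173252, 0.088146, 0.112462, 0.139818, 0.215805, giving H' = 1.723213 (working shown to 6 dp, full precision carried).
The second survey: N=14, proportions 0.071429, 0.571429, 0.071429, 0.071429, 0.071429, 0.142857, giving H' = 1.351784.
Difference = |1.723213 − 1.351784| = 0.371429, i.e. 0.3714 to 4 decimal places.

0.3714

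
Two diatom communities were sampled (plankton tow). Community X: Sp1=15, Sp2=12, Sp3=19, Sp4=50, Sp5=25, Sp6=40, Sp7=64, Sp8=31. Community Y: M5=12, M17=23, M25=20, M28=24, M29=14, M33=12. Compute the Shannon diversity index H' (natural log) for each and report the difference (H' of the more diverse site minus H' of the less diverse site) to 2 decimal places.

0.19

Community X: N=256, proportions 0.05859, 0.04688, 0.07422, 0.19531, 0.09766, 0.15625, 0.25, 0.12109, giving H' = 1.94114 (working shown to 5 dp, full precision carried).
Community Y: N=105, proportions 0.11429, 0.21905, 0.19048, 0.22857, 0.13333, 0.11429, giving H' = 1.75026.
Difference = |1.94114 − 1.75026| = 0.19088, i.e. 0.19 to 2 decimal places.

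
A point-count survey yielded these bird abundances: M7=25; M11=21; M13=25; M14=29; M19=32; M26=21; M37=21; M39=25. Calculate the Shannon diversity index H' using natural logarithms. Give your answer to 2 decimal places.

2.07

Total N = 25+21+25+29+32+21+21+25 = 199, so the proportions are 0.1256, 0.1055, 0.1256, 0.1457, 0.1608, 0.1055, 0.1055, 0.1256 (working shown to 4 dp, full precision carried).
Each pᵢ ln pᵢ term: 0.1256×(-2.0744)=-0.2606, 0.1055×(-2.2488)=-0.2373, 0.1256×(-2.0744)=-0.2606, 0.1457×(-1.9260)=-0.2807, 0.1608×(-1.8276)=-0.2939, 0.1055×(-2.2488)=-0.2373, 0.1055×(-2.2488)=-0.2373, 0.1256×(-2.0744)=-0.2606.
Sum = -2.0683, so H' = 2.07.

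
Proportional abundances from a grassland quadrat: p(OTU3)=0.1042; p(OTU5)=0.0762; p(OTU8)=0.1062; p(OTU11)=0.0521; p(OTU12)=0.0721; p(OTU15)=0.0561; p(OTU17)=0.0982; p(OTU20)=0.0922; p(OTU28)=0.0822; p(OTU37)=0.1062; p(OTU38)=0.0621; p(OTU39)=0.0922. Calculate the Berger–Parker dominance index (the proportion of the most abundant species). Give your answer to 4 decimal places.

The largest proportion is 0.1062, i.e. d = 0.1062 to 4 decimal places.

0.1062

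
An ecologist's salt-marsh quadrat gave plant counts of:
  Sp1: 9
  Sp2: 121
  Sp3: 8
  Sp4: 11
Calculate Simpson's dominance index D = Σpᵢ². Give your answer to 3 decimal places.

0.671

Total N = 9+121+8+11 = 149, so the proportions are 0.0604, 0.81208, 0.05369, 0.07383 (working shown to 5 dp, full precision carried).
D = 0.0604² + 0.81208² + 0.05369² + 0.07383² = 0.00365 + 0.65947 + 0.00288 + 0.00545 = 0.67146.
To 3 decimal places, D = 0.671.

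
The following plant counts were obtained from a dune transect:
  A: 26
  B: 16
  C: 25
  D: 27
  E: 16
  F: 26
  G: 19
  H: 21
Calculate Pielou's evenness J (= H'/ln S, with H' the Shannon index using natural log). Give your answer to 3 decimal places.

0.991

Total N = 26+16+25+27+16+26+19+21 = 176, so the proportions are 0.14773, 0.09091, 0.14205, 0.15341, 0.09091, 0.14773, 0.10795, 0.11932 (working shown to 5 dp, full precision carried).
H' = −Σ pᵢ ln pᵢ = −((-0.28251) + (-0.21799) + (-0.27722) + (-0.28759) + (-0.21799) + (-0.28251) + (-0.24031) + (-0.25367)) = 2.05979.
With S = 8 species, ln S = 2.07944, so J = 2.05979/2.07944 = 0.99055, i.e. 0.991 to 3 decimal places.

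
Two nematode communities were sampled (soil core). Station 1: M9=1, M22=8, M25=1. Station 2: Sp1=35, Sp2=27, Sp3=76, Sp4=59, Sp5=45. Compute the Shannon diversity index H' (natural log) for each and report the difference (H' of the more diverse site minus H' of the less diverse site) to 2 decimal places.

Station 1: N=10, proportions 0.1, 0.8, 0.1, giving H' = 0.6390 (working shown to 4 dp, full precision carried).
Station 2: N=242, proportions 0.1446, 0.1116, 0.314, 0.2438, 0.186, giving H' = 1.5450.
Difference = |0.6390 − 1.5450| = 0.9060, i.e. 0.91 to 2 decimal places.

0.91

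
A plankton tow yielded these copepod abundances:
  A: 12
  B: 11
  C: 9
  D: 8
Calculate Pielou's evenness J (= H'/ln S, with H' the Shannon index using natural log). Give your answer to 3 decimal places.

0.991

Total N = 12+11+9+8 = 40, so the proportions are 0.3, 0.275, 0.225, 0.2 (working shown to 5 dp, full precision carried).
H' = −Σ pᵢ ln pᵢ = −((-0.36119) + (-0.35502) + (-0.33562) + (-0.32189)) = 1.37372.
With S = 4 species, ln S = 1.38629, so J = 1.37372/1.38629 = 0.99093, i.e. 0.991 to 3 decimal places.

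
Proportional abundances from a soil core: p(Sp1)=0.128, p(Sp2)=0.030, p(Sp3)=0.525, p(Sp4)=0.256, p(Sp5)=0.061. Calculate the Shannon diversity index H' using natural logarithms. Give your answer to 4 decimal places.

1.2260

Each pᵢ ln pᵢ term (working shown to 6 dp, full precision carried): 0.128×(-2.055725)=-0.263133, 0.03×(-3.506558)=-0.105197, 0.525×(-0.644357)=-0.338287, 0.256×(-1.362578)=-0.348820, 0.061×(-2.796881)=-0.170610.
Sum = -1.226047, so H' = 1.2260.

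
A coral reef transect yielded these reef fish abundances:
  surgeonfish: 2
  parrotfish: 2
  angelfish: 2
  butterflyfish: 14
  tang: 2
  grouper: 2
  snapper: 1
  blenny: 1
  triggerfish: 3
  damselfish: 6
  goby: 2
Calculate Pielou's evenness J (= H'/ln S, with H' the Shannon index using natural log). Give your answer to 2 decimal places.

0.84

Total N = 2+2+2+14+2+2+1+1+3+6+2 = 37, so the proportions are 0.0541, 0.0541, 0.0541, 0.3784, 0.0541, 0.0541, 0.027, 0.027, 0.0811, 0.1622, 0.0541 (working shown to 4 dp, full precision carried).
H' = −Σ pᵢ ln pᵢ = −((-0.1577) + (-0.1577) + (-0.1577) + (-0.3677) + (-0.1577) + (-0.1577) + (-0.0976) + (-0.0976) + (-0.2037) + (-0.2950) + (-0.1577)) = 2.0079.
With S = 11 species, ln S = 2.3979, so J = 2.0079/2.3979 = 0.8374, i.e. 0.84 to 2 decimal places.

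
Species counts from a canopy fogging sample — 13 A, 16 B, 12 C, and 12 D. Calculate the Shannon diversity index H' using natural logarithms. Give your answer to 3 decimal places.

1.379

Total N = 13+16+12+12 = 53, so the proportions are 0.24528, 0.30189, 0.22642, 0.22642 (working shown to 5 dp, full precision carried).
Each pᵢ ln pᵢ term: 0.24528×(-1.40534)=-0.34471, 0.30189×(-1.19770)=-0.36157, 0.22642×(-1.48539)=-0.33631, 0.22642×(-1.48539)=-0.33631.
Sum = -1.37890, so H' = 1.379.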